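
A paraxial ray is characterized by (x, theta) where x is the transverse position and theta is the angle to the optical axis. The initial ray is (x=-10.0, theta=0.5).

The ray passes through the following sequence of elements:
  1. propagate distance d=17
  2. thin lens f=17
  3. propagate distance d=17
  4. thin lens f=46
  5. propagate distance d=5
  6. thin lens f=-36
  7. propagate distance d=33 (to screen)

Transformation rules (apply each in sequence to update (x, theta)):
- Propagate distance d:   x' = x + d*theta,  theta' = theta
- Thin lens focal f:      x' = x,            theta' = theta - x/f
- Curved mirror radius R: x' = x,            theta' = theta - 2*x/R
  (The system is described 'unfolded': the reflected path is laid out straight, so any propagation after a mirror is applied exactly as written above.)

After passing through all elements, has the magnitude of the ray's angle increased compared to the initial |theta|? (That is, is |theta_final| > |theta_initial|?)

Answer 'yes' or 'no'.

Answer: yes

Derivation:
Initial: x=-10.0000 theta=0.5000
After 1 (propagate distance d=17): x=-1.5000 theta=0.5000
After 2 (thin lens f=17): x=-1.5000 theta=10/17 (≈0.5882)
After 3 (propagate distance d=17): x=8.5000 theta=10/17 (≈0.5882)
After 4 (thin lens f=46): x=8.5000 theta=631/1564 (≈0.4035)
After 5 (propagate distance d=5): x=16449/1564 (≈10.5173) theta=631/1564 (≈0.4035)
After 6 (thin lens f=-36): x=16449/1564 (≈10.5173) theta=13055/18768 (≈0.6956)
After 7 (propagate distance d=33 (to screen)): x=209401/6256 (≈33.4720) theta=13055/18768 (≈0.6956)
|theta_initial|=0.5000 |theta_final|=13055/18768 (≈0.6956) -> increased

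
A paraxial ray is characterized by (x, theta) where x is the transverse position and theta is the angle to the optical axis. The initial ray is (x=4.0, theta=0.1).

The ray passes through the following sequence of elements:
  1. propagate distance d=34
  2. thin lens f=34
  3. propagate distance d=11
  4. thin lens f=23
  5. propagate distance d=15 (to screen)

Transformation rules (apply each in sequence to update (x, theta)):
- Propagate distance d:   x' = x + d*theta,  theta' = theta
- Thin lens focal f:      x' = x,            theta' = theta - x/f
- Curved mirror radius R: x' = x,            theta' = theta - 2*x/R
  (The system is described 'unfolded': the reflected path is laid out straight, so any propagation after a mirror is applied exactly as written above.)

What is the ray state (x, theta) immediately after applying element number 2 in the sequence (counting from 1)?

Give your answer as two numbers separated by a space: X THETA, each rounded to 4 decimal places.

Initial: x=4.0000 theta=0.1000
After 1 (propagate distance d=34): x=7.4000 theta=0.1000
After 2 (thin lens f=34): x=7.4000 theta=-2/17 (≈-0.1176)
Rounded to 4 decimal places: x = 7.4000, theta = -0.1176

Answer: 7.4000 -0.1176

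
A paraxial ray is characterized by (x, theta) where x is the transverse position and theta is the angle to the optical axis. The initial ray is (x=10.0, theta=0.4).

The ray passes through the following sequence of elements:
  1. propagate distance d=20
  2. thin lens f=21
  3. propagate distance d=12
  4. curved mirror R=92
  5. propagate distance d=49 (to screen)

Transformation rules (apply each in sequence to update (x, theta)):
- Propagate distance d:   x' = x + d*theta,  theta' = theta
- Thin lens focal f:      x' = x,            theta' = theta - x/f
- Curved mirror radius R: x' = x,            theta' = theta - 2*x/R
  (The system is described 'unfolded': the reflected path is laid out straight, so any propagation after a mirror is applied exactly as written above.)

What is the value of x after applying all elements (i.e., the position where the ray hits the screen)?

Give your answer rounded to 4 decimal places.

Answer: -23.2161

Derivation:
Initial: x=10.0000 theta=0.4000
After 1 (propagate distance d=20): x=18.0000 theta=0.4000
After 2 (thin lens f=21): x=18.0000 theta=-16/35 (≈-0.4571)
After 3 (propagate distance d=12): x=438/35 (≈12.5143) theta=-16/35 (≈-0.4571)
After 4 (curved mirror R=92): x=438/35 (≈12.5143) theta=-587/805 (≈-0.7292)
After 5 (propagate distance d=49 (to screen)): x=-18689/805 (≈-23.2161) theta=-587/805 (≈-0.7292)
Rounded to 4 decimal places: x = -23.2161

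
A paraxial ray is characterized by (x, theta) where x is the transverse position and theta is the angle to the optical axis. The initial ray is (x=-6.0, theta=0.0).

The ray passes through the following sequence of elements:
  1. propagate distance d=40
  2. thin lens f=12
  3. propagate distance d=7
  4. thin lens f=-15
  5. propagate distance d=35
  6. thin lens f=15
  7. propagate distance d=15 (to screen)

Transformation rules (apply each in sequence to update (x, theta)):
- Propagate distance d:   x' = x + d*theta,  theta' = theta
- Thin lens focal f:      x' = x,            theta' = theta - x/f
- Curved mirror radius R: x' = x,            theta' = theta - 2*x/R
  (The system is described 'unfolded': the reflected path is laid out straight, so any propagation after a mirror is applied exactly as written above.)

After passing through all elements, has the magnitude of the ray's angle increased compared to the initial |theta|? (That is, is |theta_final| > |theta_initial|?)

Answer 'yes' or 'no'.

Initial: x=-6.0000 theta=0.0000
After 1 (propagate distance d=40): x=-6.0000 theta=0.0000
After 2 (thin lens f=12): x=-6.0000 theta=0.5000
After 3 (propagate distance d=7): x=-2.5000 theta=0.5000
After 4 (thin lens f=-15): x=-2.5000 theta=1/3 (≈0.3333)
After 5 (propagate distance d=35): x=55/6 (≈9.1667) theta=1/3 (≈0.3333)
After 6 (thin lens f=15): x=55/6 (≈9.1667) theta=-5/18 (≈-0.2778)
After 7 (propagate distance d=15 (to screen)): x=5.0000 theta=-5/18 (≈-0.2778)
|theta_initial|=0.0000 |theta_final|=5/18 (≈0.2778) -> increased

Answer: yes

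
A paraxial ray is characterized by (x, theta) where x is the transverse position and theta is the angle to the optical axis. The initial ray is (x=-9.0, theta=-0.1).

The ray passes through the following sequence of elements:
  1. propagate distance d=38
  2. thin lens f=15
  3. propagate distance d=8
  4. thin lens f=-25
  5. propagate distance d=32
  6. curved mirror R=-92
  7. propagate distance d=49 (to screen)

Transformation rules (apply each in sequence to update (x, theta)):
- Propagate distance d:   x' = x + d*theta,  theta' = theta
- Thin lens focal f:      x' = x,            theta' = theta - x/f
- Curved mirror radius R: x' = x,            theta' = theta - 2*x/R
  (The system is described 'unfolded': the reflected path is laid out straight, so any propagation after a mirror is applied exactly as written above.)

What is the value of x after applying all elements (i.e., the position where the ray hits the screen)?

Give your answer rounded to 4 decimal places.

Initial: x=-9.0000 theta=-0.1000
After 1 (propagate distance d=38): x=-12.8000 theta=-0.1000
After 2 (thin lens f=15): x=-12.8000 theta=113/150 (≈0.7533)
After 3 (propagate distance d=8): x=-508/75 (≈-6.7733) theta=113/150 (≈0.7533)
After 4 (thin lens f=-25): x=-508/75 (≈-6.7733) theta=0.4824
After 5 (propagate distance d=32): x=16244/1875 (≈8.6635) theta=0.4824
After 6 (curved mirror R=-92): x=16244/1875 (≈8.6635) theta=57851/86250 (≈0.6707)
After 7 (propagate distance d=49 (to screen)): x=3581923/86250 (≈41.5295) theta=57851/86250 (≈0.6707)
Rounded to 4 decimal places: x = 41.5295

Answer: 41.5295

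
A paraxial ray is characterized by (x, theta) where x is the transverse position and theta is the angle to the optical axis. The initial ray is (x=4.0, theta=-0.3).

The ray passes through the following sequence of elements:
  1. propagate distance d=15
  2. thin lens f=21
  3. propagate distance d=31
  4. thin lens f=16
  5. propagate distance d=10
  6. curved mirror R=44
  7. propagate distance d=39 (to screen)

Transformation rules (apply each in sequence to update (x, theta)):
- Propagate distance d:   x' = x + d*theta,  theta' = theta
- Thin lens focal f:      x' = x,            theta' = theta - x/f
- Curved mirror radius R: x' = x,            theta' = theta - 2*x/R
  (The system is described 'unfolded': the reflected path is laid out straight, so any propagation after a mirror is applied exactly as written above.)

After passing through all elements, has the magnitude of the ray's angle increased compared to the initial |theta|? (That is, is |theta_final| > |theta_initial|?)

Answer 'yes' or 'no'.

Answer: yes

Derivation:
Initial: x=4.0000 theta=-0.3000
After 1 (propagate distance d=15): x=-0.5000 theta=-0.3000
After 2 (thin lens f=21): x=-0.5000 theta=-29/105 (≈-0.2762)
After 3 (propagate distance d=31): x=-1903/210 (≈-9.0619) theta=-29/105 (≈-0.2762)
After 4 (thin lens f=16): x=-1903/210 (≈-9.0619) theta=65/224 (≈0.2902)
After 5 (propagate distance d=10): x=-10349/1680 (≈-6.1601) theta=65/224 (≈0.2902)
After 6 (curved mirror R=44): x=-10349/1680 (≈-6.1601) theta=10537/18480 (≈0.5702)
After 7 (propagate distance d=39 (to screen)): x=18569/1155 (≈16.0771) theta=10537/18480 (≈0.5702)
|theta_initial|=0.3000 |theta_final|=10537/18480 (≈0.5702) -> increased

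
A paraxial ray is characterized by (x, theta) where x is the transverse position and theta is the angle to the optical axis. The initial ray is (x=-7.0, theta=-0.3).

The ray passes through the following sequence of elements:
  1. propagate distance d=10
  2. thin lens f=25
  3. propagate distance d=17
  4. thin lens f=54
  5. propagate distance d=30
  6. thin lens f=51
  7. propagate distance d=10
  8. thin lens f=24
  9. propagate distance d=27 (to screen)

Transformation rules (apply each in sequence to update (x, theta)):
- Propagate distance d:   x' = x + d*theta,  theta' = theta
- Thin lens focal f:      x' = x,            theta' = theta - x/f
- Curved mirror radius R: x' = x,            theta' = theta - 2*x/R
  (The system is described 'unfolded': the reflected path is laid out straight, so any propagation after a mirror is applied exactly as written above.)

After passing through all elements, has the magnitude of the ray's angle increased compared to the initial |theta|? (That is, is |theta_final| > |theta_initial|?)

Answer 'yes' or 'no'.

Answer: no

Derivation:
Initial: x=-7.0000 theta=-0.3000
After 1 (propagate distance d=10): x=-10.0000 theta=-0.3000
After 2 (thin lens f=25): x=-10.0000 theta=0.1000
After 3 (propagate distance d=17): x=-8.3000 theta=0.1000
After 4 (thin lens f=54): x=-8.3000 theta=137/540 (≈0.2537)
After 5 (propagate distance d=30): x=-31/45 (≈-0.6889) theta=137/540 (≈0.2537)
After 6 (thin lens f=51): x=-31/45 (≈-0.6889) theta=2453/9180 (≈0.2672)
After 7 (propagate distance d=10): x=9103/4590 (≈1.9832) theta=2453/9180 (≈0.2672)
After 8 (thin lens f=24): x=9103/4590 (≈1.9832) theta=20333/110160 (≈0.1846)
After 9 (propagate distance d=27 (to screen)): x=255821/36720 (≈6.9668) theta=20333/110160 (≈0.1846)
|theta_initial|=0.3000 |theta_final|=20333/110160 (≈0.1846) -> not increased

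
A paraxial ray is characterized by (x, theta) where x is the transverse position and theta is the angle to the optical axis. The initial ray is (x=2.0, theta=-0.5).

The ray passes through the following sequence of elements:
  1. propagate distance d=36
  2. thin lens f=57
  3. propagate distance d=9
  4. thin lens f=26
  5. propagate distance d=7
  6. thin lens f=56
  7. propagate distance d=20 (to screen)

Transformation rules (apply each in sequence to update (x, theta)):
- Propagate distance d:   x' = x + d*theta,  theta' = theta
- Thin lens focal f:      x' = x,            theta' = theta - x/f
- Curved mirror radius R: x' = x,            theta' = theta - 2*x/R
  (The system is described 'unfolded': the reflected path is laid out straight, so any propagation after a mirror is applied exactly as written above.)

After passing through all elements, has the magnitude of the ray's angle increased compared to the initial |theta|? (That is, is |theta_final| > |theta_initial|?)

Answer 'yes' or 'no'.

Answer: yes

Derivation:
Initial: x=2.0000 theta=-0.5000
After 1 (propagate distance d=36): x=-16.0000 theta=-0.5000
After 2 (thin lens f=57): x=-16.0000 theta=-25/114 (≈-0.2193)
After 3 (propagate distance d=9): x=-683/38 (≈-17.9737) theta=-25/114 (≈-0.2193)
After 4 (thin lens f=26): x=-683/38 (≈-17.9737) theta=1399/2964 (≈0.4720)
After 5 (propagate distance d=7): x=-43481/2964 (≈-14.6697) theta=1399/2964 (≈0.4720)
After 6 (thin lens f=56): x=-43481/2964 (≈-14.6697) theta=121825/165984 (≈0.7340)
After 7 (propagate distance d=20 (to screen)): x=391/41496 (≈0.0094) theta=121825/165984 (≈0.7340)
|theta_initial|=0.5000 |theta_final|=121825/165984 (≈0.7340) -> increased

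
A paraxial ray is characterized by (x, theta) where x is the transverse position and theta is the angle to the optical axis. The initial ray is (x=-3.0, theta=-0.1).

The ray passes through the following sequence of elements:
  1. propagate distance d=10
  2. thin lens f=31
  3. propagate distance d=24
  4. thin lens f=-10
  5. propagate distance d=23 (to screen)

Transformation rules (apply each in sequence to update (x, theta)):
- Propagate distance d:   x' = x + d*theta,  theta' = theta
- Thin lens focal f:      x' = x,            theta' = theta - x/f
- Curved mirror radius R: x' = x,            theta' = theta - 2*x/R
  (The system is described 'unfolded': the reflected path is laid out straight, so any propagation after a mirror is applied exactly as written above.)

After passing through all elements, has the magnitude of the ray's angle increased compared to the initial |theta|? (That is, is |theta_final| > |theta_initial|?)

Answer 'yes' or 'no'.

Answer: yes

Derivation:
Initial: x=-3.0000 theta=-0.1000
After 1 (propagate distance d=10): x=-4.0000 theta=-0.1000
After 2 (thin lens f=31): x=-4.0000 theta=9/310 (≈0.0290)
After 3 (propagate distance d=24): x=-512/155 (≈-3.3032) theta=9/310 (≈0.0290)
After 4 (thin lens f=-10): x=-512/155 (≈-3.3032) theta=-467/1550 (≈-0.3013)
After 5 (propagate distance d=23 (to screen)): x=-15861/1550 (≈-10.2329) theta=-467/1550 (≈-0.3013)
|theta_initial|=0.1000 |theta_final|=467/1550 (≈0.3013) -> increased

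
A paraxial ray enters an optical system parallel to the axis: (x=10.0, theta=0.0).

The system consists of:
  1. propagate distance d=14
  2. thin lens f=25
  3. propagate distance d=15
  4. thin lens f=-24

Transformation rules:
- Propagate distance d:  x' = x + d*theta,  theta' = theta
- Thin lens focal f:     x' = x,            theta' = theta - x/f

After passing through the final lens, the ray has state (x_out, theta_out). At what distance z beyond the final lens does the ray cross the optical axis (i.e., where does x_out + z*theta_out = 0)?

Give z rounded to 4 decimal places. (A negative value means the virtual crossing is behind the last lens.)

Initial: x=10.0000 theta=0.0000
After 1 (propagate distance d=14): x=10.0000 theta=0.0000
After 2 (thin lens f=25): x=10.0000 theta=-0.4000
After 3 (propagate distance d=15): x=4.0000 theta=-0.4000
After 4 (thin lens f=-24): x=4.0000 theta=-7/30 (≈-0.2333)
z_focus = -x_out/theta_out = -(4.0000)/(-7/30) = 120/7 ≈ 17.1429
Rounded to 4 decimal places: z = 17.1429

Answer: 17.1429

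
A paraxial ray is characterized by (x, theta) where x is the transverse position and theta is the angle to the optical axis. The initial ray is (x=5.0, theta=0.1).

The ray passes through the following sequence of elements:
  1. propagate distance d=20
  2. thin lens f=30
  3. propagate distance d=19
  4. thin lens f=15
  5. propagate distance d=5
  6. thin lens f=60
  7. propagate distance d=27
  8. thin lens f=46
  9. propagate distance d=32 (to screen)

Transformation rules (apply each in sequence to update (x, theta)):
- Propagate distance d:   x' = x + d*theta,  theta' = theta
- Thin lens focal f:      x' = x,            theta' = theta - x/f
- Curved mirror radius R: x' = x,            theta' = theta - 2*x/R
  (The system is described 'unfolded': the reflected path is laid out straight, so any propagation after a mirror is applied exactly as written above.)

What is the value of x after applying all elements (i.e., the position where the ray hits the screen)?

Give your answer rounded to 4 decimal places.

Answer: -18.1839

Derivation:
Initial: x=5.0000 theta=0.1000
After 1 (propagate distance d=20): x=7.0000 theta=0.1000
After 2 (thin lens f=30): x=7.0000 theta=-2/15 (≈-0.1333)
After 3 (propagate distance d=19): x=67/15 (≈4.4667) theta=-2/15 (≈-0.1333)
After 4 (thin lens f=15): x=67/15 (≈4.4667) theta=-97/225 (≈-0.4311)
After 5 (propagate distance d=5): x=104/45 (≈2.3111) theta=-97/225 (≈-0.4311)
After 6 (thin lens f=60): x=104/45 (≈2.3111) theta=-317/675 (≈-0.4696)
After 7 (propagate distance d=27): x=-2333/225 (≈-10.3689) theta=-317/675 (≈-0.4696)
After 8 (thin lens f=46): x=-2333/225 (≈-10.3689) theta=-7583/31050 (≈-0.2442)
After 9 (propagate distance d=32 (to screen)): x=-56461/3105 (≈-18.1839) theta=-7583/31050 (≈-0.2442)
Rounded to 4 decimal places: x = -18.1839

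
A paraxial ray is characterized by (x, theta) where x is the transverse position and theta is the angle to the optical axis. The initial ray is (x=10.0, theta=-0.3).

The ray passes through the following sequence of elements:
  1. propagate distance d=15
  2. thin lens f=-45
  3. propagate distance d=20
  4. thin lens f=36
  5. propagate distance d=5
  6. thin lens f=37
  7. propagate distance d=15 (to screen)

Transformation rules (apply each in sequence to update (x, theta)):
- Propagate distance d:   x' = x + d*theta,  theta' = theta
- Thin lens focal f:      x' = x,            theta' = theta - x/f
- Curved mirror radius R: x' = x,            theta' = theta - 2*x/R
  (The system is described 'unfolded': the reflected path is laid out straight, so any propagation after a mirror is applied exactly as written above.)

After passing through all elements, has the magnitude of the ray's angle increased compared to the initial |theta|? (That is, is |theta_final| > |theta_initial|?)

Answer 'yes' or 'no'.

Initial: x=10.0000 theta=-0.3000
After 1 (propagate distance d=15): x=5.5000 theta=-0.3000
After 2 (thin lens f=-45): x=5.5000 theta=-8/45 (≈-0.1778)
After 3 (propagate distance d=20): x=35/18 (≈1.9444) theta=-8/45 (≈-0.1778)
After 4 (thin lens f=36): x=35/18 (≈1.9444) theta=-751/3240 (≈-0.2318)
After 5 (propagate distance d=5): x=509/648 (≈0.7855) theta=-751/3240 (≈-0.2318)
After 6 (thin lens f=37): x=509/648 (≈0.7855) theta=-7583/29970 (≈-0.2530)
After 7 (propagate distance d=15 (to screen)): x=-72163/23976 (≈-3.0098) theta=-7583/29970 (≈-0.2530)
|theta_initial|=0.3000 |theta_final|=7583/29970 (≈0.2530) -> not increased

Answer: no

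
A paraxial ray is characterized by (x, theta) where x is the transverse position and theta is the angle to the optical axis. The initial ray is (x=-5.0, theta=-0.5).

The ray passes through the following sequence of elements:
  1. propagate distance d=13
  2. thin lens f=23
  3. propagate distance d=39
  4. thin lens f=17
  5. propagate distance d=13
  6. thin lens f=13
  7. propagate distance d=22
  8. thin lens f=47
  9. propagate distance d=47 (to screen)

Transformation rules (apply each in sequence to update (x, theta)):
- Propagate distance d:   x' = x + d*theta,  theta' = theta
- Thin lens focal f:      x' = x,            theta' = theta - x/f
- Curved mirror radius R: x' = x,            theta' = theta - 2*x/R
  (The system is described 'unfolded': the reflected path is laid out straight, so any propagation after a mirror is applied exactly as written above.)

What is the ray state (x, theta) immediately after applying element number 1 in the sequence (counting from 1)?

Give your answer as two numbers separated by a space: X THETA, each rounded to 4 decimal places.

Initial: x=-5.0000 theta=-0.5000
After 1 (propagate distance d=13): x=-11.5000 theta=-0.5000
Rounded to 4 decimal places: x = -11.5000, theta = -0.5000

Answer: -11.5000 -0.5000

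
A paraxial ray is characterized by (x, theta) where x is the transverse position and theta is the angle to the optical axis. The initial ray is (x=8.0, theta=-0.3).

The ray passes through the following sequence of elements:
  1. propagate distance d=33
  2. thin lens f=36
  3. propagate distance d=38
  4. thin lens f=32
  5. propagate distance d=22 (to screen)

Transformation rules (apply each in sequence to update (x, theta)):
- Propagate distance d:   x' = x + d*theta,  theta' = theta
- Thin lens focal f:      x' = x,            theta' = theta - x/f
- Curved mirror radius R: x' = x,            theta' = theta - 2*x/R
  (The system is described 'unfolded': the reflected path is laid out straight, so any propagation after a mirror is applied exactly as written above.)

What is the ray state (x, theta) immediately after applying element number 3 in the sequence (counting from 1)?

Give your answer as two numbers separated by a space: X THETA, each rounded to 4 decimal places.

Initial: x=8.0000 theta=-0.3000
After 1 (propagate distance d=33): x=-1.9000 theta=-0.3000
After 2 (thin lens f=36): x=-1.9000 theta=-89/360 (≈-0.2472)
After 3 (propagate distance d=38): x=-2033/180 (≈-11.2944) theta=-89/360 (≈-0.2472)
Rounded to 4 decimal places: x = -11.2944, theta = -0.2472

Answer: -11.2944 -0.2472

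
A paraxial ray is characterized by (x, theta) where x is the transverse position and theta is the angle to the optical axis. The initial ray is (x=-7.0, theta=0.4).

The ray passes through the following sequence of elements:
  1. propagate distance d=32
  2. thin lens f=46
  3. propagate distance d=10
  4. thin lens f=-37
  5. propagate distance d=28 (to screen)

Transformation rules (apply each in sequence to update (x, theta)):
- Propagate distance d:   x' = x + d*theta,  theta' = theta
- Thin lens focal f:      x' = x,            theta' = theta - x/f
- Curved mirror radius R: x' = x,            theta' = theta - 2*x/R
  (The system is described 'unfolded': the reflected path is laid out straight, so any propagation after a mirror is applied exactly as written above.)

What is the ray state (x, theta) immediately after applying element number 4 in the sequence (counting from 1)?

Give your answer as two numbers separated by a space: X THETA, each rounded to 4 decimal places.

Answer: 8.5391 0.5047

Derivation:
Initial: x=-7.0000 theta=0.4000
After 1 (propagate distance d=32): x=5.8000 theta=0.4000
After 2 (thin lens f=46): x=5.8000 theta=63/230 (≈0.2739)
After 3 (propagate distance d=10): x=982/115 (≈8.5391) theta=63/230 (≈0.2739)
After 4 (thin lens f=-37): x=982/115 (≈8.5391) theta=859/1702 (≈0.5047)
Rounded to 4 decimal places: x = 8.5391, theta = 0.5047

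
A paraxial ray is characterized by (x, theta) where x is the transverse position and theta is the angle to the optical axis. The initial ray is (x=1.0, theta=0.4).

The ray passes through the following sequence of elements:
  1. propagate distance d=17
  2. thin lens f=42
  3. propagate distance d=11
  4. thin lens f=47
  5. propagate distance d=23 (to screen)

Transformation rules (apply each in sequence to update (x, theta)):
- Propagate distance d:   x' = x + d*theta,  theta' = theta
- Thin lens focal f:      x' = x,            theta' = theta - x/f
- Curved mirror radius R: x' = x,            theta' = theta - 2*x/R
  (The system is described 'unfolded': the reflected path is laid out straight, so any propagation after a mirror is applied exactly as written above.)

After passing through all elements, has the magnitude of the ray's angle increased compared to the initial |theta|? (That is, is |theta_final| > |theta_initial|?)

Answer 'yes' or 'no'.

Answer: no

Derivation:
Initial: x=1.0000 theta=0.4000
After 1 (propagate distance d=17): x=7.8000 theta=0.4000
After 2 (thin lens f=42): x=7.8000 theta=3/14 (≈0.2143)
After 3 (propagate distance d=11): x=711/70 (≈10.1571) theta=3/14 (≈0.2143)
After 4 (thin lens f=47): x=711/70 (≈10.1571) theta=-3/1645 (≈-0.0018)
After 5 (propagate distance d=23 (to screen)): x=33279/3290 (≈10.1152) theta=-3/1645 (≈-0.0018)
|theta_initial|=0.4000 |theta_final|=3/1645 (≈0.0018) -> not increased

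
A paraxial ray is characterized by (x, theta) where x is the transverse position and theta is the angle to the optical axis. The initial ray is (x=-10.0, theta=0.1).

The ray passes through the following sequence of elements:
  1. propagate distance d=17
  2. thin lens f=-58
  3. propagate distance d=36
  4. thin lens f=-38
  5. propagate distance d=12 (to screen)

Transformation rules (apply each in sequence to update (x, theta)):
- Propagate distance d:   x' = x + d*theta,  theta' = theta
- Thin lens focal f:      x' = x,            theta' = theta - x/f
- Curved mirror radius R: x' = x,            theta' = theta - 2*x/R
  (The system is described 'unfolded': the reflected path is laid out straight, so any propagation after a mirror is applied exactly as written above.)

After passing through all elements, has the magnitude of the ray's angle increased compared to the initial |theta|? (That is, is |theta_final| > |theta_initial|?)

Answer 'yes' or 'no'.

Initial: x=-10.0000 theta=0.1000
After 1 (propagate distance d=17): x=-8.3000 theta=0.1000
After 2 (thin lens f=-58): x=-8.3000 theta=-5/116 (≈-0.0431)
After 3 (propagate distance d=36): x=-2857/290 (≈-9.8517) theta=-5/116 (≈-0.0431)
After 4 (thin lens f=-38): x=-2857/290 (≈-9.8517) theta=-833/2755 (≈-0.3024)
After 5 (propagate distance d=12 (to screen)): x=-14855/1102 (≈-13.4800) theta=-833/2755 (≈-0.3024)
|theta_initial|=0.1000 |theta_final|=833/2755 (≈0.3024) -> increased

Answer: yes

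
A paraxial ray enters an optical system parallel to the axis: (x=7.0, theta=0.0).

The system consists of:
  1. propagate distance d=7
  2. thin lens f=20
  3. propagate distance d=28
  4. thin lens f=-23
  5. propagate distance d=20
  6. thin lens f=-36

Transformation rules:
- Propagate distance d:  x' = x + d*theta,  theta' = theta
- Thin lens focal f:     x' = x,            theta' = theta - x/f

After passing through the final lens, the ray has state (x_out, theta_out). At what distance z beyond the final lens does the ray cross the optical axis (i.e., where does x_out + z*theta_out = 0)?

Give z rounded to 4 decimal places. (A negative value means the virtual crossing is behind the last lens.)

Initial: x=7.0000 theta=0.0000
After 1 (propagate distance d=7): x=7.0000 theta=0.0000
After 2 (thin lens f=20): x=7.0000 theta=-0.3500
After 3 (propagate distance d=28): x=-2.8000 theta=-0.3500
After 4 (thin lens f=-23): x=-2.8000 theta=-217/460 (≈-0.4717)
After 5 (propagate distance d=20): x=-1407/115 (≈-12.2348) theta=-217/460 (≈-0.4717)
After 6 (thin lens f=-36): x=-1407/115 (≈-12.2348) theta=-56/69 (≈-0.8116)
z_focus = -x_out/theta_out = -(-1407/115)/(-56/69) = -15.0750
Rounded to 4 decimal places: z = -15.0750

Answer: -15.0750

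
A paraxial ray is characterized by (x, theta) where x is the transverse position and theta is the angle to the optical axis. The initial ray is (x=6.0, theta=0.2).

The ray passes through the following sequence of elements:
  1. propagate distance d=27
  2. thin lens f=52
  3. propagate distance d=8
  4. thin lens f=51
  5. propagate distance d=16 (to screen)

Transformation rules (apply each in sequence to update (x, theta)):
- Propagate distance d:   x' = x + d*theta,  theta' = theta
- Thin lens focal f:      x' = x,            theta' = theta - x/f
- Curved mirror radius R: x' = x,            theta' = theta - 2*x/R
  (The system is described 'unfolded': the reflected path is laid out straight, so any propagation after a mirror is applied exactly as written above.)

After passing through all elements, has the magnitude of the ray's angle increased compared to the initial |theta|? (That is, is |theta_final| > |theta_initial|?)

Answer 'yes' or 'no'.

Answer: yes

Derivation:
Initial: x=6.0000 theta=0.2000
After 1 (propagate distance d=27): x=11.4000 theta=0.2000
After 2 (thin lens f=52): x=11.4000 theta=-1/52 (≈-0.0192)
After 3 (propagate distance d=8): x=731/65 (≈11.2462) theta=-1/52 (≈-0.0192)
After 4 (thin lens f=51): x=731/65 (≈11.2462) theta=-187/780 (≈-0.2397)
After 5 (propagate distance d=16 (to screen)): x=289/39 (≈7.4103) theta=-187/780 (≈-0.2397)
|theta_initial|=0.2000 |theta_final|=187/780 (≈0.2397) -> increased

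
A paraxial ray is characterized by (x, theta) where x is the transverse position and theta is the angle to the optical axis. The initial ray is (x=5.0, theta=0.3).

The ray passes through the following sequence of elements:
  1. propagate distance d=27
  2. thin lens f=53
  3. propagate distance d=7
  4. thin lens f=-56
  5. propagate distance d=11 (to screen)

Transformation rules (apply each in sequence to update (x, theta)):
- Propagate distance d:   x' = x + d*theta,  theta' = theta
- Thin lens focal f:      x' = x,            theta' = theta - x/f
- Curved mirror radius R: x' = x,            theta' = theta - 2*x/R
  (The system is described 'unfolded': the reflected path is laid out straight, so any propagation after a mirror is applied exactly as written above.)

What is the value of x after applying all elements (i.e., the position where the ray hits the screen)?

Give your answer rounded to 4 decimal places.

Initial: x=5.0000 theta=0.3000
After 1 (propagate distance d=27): x=13.1000 theta=0.3000
After 2 (thin lens f=53): x=13.1000 theta=14/265 (≈0.0528)
After 3 (propagate distance d=7): x=7139/530 (≈13.4698) theta=14/265 (≈0.0528)
After 4 (thin lens f=-56): x=7139/530 (≈13.4698) theta=8707/29680 (≈0.2934)
After 5 (propagate distance d=11 (to screen)): x=495561/29680 (≈16.6968) theta=8707/29680 (≈0.2934)
Rounded to 4 decimal places: x = 16.6968

Answer: 16.6968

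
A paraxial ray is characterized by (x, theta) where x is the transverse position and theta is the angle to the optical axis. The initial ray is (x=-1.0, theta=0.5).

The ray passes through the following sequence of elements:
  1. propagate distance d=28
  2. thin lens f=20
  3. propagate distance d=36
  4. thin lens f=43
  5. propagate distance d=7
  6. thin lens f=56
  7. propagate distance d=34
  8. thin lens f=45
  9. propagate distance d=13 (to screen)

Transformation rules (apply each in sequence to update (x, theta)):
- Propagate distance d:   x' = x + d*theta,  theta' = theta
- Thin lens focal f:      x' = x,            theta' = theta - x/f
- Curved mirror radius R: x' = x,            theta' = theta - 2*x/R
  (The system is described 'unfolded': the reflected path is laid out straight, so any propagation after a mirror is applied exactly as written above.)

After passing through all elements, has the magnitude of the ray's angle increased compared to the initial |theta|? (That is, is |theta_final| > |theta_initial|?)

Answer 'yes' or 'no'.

Initial: x=-1.0000 theta=0.5000
After 1 (propagate distance d=28): x=13.0000 theta=0.5000
After 2 (thin lens f=20): x=13.0000 theta=-0.1500
After 3 (propagate distance d=36): x=7.6000 theta=-0.1500
After 4 (thin lens f=43): x=7.6000 theta=-281/860 (≈-0.3267)
After 5 (propagate distance d=7): x=4569/860 (≈5.3128) theta=-281/860 (≈-0.3267)
After 6 (thin lens f=56): x=4569/860 (≈5.3128) theta=-4061/9632 (≈-0.4216)
After 7 (propagate distance d=34): x=-217253/24080 (≈-9.0221) theta=-4061/9632 (≈-0.4216)
After 8 (thin lens f=45): x=-217253/24080 (≈-9.0221) theta=-479219/2167200 (≈-0.2211)
After 9 (propagate distance d=13 (to screen)): x=-3683231/309600 (≈-11.8967) theta=-479219/2167200 (≈-0.2211)
|theta_initial|=0.5000 |theta_final|=479219/2167200 (≈0.2211) -> not increased

Answer: no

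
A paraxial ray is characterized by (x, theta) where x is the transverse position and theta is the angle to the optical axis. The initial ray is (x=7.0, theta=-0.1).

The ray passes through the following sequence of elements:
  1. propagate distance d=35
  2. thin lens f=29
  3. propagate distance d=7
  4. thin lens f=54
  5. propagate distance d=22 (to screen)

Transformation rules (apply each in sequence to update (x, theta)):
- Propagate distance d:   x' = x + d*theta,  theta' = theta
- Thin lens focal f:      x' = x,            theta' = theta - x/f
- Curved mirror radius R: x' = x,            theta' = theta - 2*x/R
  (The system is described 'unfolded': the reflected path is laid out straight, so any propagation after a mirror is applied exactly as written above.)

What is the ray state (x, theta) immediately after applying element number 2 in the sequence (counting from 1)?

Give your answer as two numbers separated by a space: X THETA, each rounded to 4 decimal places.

Initial: x=7.0000 theta=-0.1000
After 1 (propagate distance d=35): x=3.5000 theta=-0.1000
After 2 (thin lens f=29): x=3.5000 theta=-32/145 (≈-0.2207)
Rounded to 4 decimal places: x = 3.5000, theta = -0.2207

Answer: 3.5000 -0.2207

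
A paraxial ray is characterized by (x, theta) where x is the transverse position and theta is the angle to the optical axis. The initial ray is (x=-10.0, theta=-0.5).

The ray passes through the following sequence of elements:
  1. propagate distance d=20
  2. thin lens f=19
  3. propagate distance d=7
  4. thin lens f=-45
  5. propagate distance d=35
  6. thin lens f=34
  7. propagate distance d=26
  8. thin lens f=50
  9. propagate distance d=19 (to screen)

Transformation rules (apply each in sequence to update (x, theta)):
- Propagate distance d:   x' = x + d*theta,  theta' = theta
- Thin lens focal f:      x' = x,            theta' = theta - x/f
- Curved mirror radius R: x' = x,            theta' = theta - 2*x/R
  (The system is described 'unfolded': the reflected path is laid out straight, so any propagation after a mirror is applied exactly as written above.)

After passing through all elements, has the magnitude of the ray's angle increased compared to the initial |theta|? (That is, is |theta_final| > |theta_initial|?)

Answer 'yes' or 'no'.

Initial: x=-10.0000 theta=-0.5000
After 1 (propagate distance d=20): x=-20.0000 theta=-0.5000
After 2 (thin lens f=19): x=-20.0000 theta=21/38 (≈0.5526)
After 3 (propagate distance d=7): x=-613/38 (≈-16.1316) theta=21/38 (≈0.5526)
After 4 (thin lens f=-45): x=-613/38 (≈-16.1316) theta=166/855 (≈0.1942)
After 5 (propagate distance d=35): x=-3193/342 (≈-9.3363) theta=166/855 (≈0.1942)
After 6 (thin lens f=34): x=-3193/342 (≈-9.3363) theta=27253/58140 (≈0.4687)
After 7 (propagate distance d=26): x=13814/4845 (≈2.8512) theta=27253/58140 (≈0.4687)
After 8 (thin lens f=50): x=13814/4845 (≈2.8512) theta=598441/1453500 (≈0.4117)
After 9 (propagate distance d=19 (to screen)): x=15514579/1453500 (≈10.6739) theta=598441/1453500 (≈0.4117)
|theta_initial|=0.5000 |theta_final|=598441/1453500 (≈0.4117) -> not increased

Answer: no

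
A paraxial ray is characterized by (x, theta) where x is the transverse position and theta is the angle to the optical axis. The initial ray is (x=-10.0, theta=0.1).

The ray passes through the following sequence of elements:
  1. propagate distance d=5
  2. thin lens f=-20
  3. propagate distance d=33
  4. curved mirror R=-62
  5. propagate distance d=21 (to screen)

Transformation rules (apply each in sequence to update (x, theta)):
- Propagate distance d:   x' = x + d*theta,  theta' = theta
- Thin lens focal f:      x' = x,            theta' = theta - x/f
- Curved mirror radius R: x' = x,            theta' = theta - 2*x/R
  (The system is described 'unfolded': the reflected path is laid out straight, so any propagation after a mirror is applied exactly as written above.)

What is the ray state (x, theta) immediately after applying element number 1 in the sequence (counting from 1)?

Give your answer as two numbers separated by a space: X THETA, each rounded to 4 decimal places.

Initial: x=-10.0000 theta=0.1000
After 1 (propagate distance d=5): x=-9.5000 theta=0.1000
Rounded to 4 decimal places: x = -9.5000, theta = 0.1000

Answer: -9.5000 0.1000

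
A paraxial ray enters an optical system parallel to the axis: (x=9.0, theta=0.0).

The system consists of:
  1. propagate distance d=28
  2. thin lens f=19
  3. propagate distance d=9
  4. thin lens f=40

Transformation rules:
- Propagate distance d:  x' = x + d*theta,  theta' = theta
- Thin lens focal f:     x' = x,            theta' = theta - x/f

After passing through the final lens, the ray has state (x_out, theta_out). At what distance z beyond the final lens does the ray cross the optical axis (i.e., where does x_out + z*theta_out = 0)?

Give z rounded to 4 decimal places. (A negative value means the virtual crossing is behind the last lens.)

Initial: x=9.0000 theta=0.0000
After 1 (propagate distance d=28): x=9.0000 theta=0.0000
After 2 (thin lens f=19): x=9.0000 theta=-9/19 (≈-0.4737)
After 3 (propagate distance d=9): x=90/19 (≈4.7368) theta=-9/19 (≈-0.4737)
After 4 (thin lens f=40): x=90/19 (≈4.7368) theta=-45/76 (≈-0.5921)
z_focus = -x_out/theta_out = -(90/19)/(-45/76) = 8.0000
Rounded to 4 decimal places: z = 8.0000

Answer: 8.0000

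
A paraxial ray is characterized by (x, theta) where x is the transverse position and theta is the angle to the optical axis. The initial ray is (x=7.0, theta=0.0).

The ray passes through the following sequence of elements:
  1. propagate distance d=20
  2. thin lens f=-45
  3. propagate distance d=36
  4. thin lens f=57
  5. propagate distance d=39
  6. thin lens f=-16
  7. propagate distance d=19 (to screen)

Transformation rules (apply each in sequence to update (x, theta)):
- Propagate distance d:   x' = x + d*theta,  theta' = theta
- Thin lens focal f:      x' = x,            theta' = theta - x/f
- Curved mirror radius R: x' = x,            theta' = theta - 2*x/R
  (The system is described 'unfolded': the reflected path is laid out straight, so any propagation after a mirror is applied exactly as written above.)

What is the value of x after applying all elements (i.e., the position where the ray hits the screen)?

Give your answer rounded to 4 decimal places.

Answer: 20.7303

Derivation:
Initial: x=7.0000 theta=0.0000
After 1 (propagate distance d=20): x=7.0000 theta=0.0000
After 2 (thin lens f=-45): x=7.0000 theta=7/45 (≈0.1556)
After 3 (propagate distance d=36): x=12.6000 theta=7/45 (≈0.1556)
After 4 (thin lens f=57): x=12.6000 theta=-56/855 (≈-0.0655)
After 5 (propagate distance d=39): x=2863/285 (≈10.0456) theta=-56/855 (≈-0.0655)
After 6 (thin lens f=-16): x=2863/285 (≈10.0456) theta=7693/13680 (≈0.5624)
After 7 (propagate distance d=19 (to screen)): x=283591/13680 (≈20.7303) theta=7693/13680 (≈0.5624)
Rounded to 4 decimal places: x = 20.7303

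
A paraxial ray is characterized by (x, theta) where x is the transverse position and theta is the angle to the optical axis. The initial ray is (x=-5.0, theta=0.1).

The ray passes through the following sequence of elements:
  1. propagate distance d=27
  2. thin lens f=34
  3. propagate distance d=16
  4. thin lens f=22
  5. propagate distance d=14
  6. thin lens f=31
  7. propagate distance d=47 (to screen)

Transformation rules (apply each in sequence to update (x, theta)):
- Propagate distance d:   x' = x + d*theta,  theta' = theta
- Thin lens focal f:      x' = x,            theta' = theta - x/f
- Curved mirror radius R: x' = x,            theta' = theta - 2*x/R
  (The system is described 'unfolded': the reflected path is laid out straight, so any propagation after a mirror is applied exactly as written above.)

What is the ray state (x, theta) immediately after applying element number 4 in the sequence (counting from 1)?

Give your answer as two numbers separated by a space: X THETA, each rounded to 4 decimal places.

Initial: x=-5.0000 theta=0.1000
After 1 (propagate distance d=27): x=-2.3000 theta=0.1000
After 2 (thin lens f=34): x=-2.3000 theta=57/340 (≈0.1676)
After 3 (propagate distance d=16): x=13/34 (≈0.3824) theta=57/340 (≈0.1676)
After 4 (thin lens f=22): x=13/34 (≈0.3824) theta=281/1870 (≈0.1503)
Rounded to 4 decimal places: x = 0.3824, theta = 0.1503

Answer: 0.3824 0.1503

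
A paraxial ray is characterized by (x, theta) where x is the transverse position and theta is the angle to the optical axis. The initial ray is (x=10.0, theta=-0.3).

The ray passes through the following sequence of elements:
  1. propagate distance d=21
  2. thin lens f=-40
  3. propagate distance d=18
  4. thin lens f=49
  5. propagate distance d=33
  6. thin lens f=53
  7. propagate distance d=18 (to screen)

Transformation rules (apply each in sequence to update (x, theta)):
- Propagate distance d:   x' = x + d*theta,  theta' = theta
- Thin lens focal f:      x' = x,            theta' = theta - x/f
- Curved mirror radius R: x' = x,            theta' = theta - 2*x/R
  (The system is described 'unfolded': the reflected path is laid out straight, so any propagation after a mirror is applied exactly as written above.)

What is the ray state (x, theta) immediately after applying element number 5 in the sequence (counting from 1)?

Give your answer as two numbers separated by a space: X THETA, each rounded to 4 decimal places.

Answer: -6.8589 -0.2068

Derivation:
Initial: x=10.0000 theta=-0.3000
After 1 (propagate distance d=21): x=3.7000 theta=-0.3000
After 2 (thin lens f=-40): x=3.7000 theta=-0.2075
After 3 (propagate distance d=18): x=-0.0350 theta=-0.2075
After 4 (thin lens f=49): x=-0.0350 theta=-579/2800 (≈-0.2068)
After 5 (propagate distance d=33): x=-3841/560 (≈-6.8589) theta=-579/2800 (≈-0.2068)
Rounded to 4 decimal places: x = -6.8589, theta = -0.2068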